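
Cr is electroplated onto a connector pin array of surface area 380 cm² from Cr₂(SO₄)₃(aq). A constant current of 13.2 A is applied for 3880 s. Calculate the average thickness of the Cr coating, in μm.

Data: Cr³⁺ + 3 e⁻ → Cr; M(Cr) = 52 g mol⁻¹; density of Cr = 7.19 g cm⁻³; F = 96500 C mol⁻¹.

Q = I·t = 13.20 × 3880.0 = 51220 C; n(e⁻) = 0.5307 mol.
n(Cr) = n(e⁻)/3 = 0.1769 mol, so m = 0.1769 × 52 = 9.199 g.
Volume = m/ρ = 9.199 / 7.19 = 1.279 cm³.
Thickness = V/A = 1.279 / 380 = 0.00337 cm = 33.7 μm.

33.7 μm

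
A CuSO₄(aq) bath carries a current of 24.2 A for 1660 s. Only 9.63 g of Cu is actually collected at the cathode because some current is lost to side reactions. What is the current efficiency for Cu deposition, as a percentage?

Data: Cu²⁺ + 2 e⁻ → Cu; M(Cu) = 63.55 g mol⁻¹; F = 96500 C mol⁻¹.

Q = I·t = 24.20 × 1660.0 = 40170 C; n(e⁻) = 40170/96500 = 0.4163 mol.
Theoretical n(Cu) = n(e⁻)/2 = 0.2081 mol, i.e. m_theo = 0.2081 × 63.55 = 13.23 g.
Efficiency = m_actual / m_theo = 9.63 / 13.23 = 72.8 %.

72.8 %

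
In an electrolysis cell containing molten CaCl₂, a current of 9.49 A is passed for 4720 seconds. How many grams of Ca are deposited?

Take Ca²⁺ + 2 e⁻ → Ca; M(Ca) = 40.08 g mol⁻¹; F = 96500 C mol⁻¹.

Q = I·t = 9.490 A × 4720.0 s = 44790 C.
n(e⁻) = Q/F = 44790 / 96500 = 0.4642 mol.
Ca²⁺ + 2 e⁻ → Ca, so n(Ca) = n(e⁻)/2 = 0.2321 mol.
m = n·M = 0.2321 × 40.08 = 9.30 g.

9.30 g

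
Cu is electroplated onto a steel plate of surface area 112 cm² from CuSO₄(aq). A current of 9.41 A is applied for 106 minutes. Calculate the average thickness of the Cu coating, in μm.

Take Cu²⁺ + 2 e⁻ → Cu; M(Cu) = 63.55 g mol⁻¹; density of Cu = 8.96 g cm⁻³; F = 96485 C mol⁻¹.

Q = I·t = 9.410 × 6360.0 = 59850 C; n(e⁻) = 0.6203 mol.
n(Cu) = n(e⁻)/2 = 0.3101 mol, so m = 0.3101 × 63.55 = 19.71 g.
Volume = m/ρ = 19.71 / 8.96 = 2.200 cm³.
Thickness = V/A = 2.200 / 112 = 0.0196 cm = 196 μm.

196 μm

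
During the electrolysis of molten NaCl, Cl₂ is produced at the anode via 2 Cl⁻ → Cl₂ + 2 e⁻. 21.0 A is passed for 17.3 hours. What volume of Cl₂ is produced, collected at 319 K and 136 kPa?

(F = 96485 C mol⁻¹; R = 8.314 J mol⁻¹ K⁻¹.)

132 L

Q = I·t = 21.00 A × 62280 s = 1308000 C.
n(e⁻) = Q/F = 1308000 / 96485 = 13.56 mol.
2 electrons are transferred per Cl₂ molecule, so n(Cl₂) = 13.56 / 2 = 6.778 mol.
V = nRT/P = (6.778 × 8.314 × 319) / (136 × 10³ Pa) = 0.132 m³ = 132 L.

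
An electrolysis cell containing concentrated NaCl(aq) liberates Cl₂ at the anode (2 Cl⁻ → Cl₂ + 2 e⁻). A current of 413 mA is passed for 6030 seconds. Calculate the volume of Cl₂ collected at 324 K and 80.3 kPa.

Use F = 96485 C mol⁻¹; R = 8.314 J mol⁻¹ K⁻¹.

0.433 L

Q = I·t = 0.4130 A × 6030.0 s = 2490 C.
n(e⁻) = Q/F = 2490 / 96485 = 0.02581 mol.
2 electrons are transferred per Cl₂ molecule, so n(Cl₂) = 0.02581 / 2 = 0.01291 mol.
V = nRT/P = (0.01291 × 8.314 × 324) / (80.3 × 10³ Pa) = 4.33 × 10⁻⁴ m³ = 0.433 L.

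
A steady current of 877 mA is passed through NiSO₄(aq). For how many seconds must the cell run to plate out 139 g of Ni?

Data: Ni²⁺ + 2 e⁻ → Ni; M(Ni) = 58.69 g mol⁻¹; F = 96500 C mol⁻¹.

5.21 × 10⁵ s

n(Ni) = m/M = 139 / 58.69 = 2.368 mol.
Each Ni atom requires 2 electrons, so n(e⁻) = 2 × 2.368 = 4.737 mol.
Q = n(e⁻)·F = 4.737 × 96500 = 457100 C.
t = Q/I = 457100 / 0.8770 A = 521200 s.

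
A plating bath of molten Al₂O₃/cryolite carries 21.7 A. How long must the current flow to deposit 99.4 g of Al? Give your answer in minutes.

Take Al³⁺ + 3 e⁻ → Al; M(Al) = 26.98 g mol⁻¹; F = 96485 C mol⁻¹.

n(Al) = m/M = 99.4 / 26.98 = 3.684 mol.
Each Al atom requires 3 electrons, so n(e⁻) = 3 × 3.684 = 11.05 mol.
Q = n(e⁻)·F = 11.05 × 96485 = 1066000 C.
t = Q/I = 1066000 / 21.70 A = 49140 s = 819 min.

819 min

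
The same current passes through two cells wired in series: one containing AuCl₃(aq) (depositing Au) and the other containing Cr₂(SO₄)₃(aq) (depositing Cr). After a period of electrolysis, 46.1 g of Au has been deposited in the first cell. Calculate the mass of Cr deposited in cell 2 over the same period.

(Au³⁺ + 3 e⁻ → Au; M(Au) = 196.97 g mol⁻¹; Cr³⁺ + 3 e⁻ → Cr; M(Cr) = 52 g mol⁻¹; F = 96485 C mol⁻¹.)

n(Au) = 46.1 / 196.97 = 0.2340 mol.
Since Au³⁺ + 3 e⁻ → Au, n(e⁻) passed = 3 × 0.2340 = 0.7021 mol.
Cells in series carry the same charge, so the same 0.7021 mol of electrons passes through cell 2.
Cr³⁺ + 3 e⁻ → Cr, so n(Cr) = 0.7021 / 3 = 0.2340 mol.
m(Cr) = 0.2340 × 52 = 12.2 g.

12.2 g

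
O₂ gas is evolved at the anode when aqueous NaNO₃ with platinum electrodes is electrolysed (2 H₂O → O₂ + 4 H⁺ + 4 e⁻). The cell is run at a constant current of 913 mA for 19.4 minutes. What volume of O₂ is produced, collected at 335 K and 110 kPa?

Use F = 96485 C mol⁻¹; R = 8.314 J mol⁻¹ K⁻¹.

0.0697 L

Q = I·t = 0.9130 A × 1164.0 s = 1063 C.
n(e⁻) = Q/F = 1063 / 96485 = 0.01101 mol.
4 electrons are transferred per O₂ molecule, so n(O₂) = 0.01101 / 4 = 0.002754 mol.
V = nRT/P = (0.002754 × 8.314 × 335) / (110 × 10³ Pa) = 6.97 × 10⁻⁵ m³ = 0.0697 L.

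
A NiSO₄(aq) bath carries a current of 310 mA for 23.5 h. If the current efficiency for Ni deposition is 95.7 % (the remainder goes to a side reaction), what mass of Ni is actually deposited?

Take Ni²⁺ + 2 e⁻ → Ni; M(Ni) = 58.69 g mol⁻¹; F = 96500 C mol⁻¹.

7.63 g

Q = I·t = 0.3100 × 84600 = 26230 C.
n(e⁻) = 26230/96500 = 0.2718 mol; theoretically n(Ni) = 0.2718/2 = 0.1359 mol, m_theo = 7.975 g.
At 95.7 % efficiency, m_actual = 0.957 × 7.975 = 7.63 g.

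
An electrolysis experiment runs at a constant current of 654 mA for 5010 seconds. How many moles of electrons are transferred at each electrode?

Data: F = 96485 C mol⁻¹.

Q = I·t = 0.6540 A × 5010.0 s = 3277 C.
n(e⁻) = Q/F = 3277 / 96485 = 0.0340 mol.

0.0340 mol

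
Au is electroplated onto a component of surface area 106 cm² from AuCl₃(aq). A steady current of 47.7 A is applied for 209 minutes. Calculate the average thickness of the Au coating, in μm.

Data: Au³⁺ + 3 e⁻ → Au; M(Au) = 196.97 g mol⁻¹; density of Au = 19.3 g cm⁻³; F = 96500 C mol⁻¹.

1990 μm

Q = I·t = 47.70 × 12540 = 598200 C; n(e⁻) = 6.199 mol.
n(Au) = n(e⁻)/3 = 2.066 mol, so m = 2.066 × 196.97 = 407.0 g.
Volume = m/ρ = 407.0 / 19.3 = 21.09 cm³.
Thickness = V/A = 21.09 / 106 = 0.199 cm = 1990 μm.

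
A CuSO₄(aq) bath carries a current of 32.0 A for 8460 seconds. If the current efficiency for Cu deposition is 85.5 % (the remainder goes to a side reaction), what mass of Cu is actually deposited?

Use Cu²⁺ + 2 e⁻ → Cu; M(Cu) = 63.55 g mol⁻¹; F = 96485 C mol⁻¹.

76.2 g

Q = I·t = 32.00 × 8460.0 = 270700 C.
n(e⁻) = 270700/96485 = 2.806 mol; theoretically n(Cu) = 2.806/2 = 1.403 mol, m_theo = 89.16 g.
At 85.5 % efficiency, m_actual = 0.855 × 89.16 = 76.2 g.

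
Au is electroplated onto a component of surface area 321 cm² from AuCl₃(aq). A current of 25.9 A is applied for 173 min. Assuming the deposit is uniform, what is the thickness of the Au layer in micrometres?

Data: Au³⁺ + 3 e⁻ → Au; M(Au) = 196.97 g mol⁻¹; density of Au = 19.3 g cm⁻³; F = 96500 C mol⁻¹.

295 μm

Q = I·t = 25.90 × 10380 = 268800 C; n(e⁻) = 2.786 mol.
n(Au) = n(e⁻)/3 = 0.9286 mol, so m = 0.9286 × 196.97 = 182.9 g.
Volume = m/ρ = 182.9 / 19.3 = 9.477 cm³.
Thickness = V/A = 9.477 / 321 = 0.0295 cm = 295 μm.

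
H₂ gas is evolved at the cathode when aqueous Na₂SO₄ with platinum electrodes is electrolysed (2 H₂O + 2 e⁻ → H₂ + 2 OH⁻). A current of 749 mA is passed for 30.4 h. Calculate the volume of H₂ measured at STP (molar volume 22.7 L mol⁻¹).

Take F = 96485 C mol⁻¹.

9.64 L

Q = I·t = 0.7490 A × 109440 s = 81970 C.
n(e⁻) = Q/F = 81970 / 96485 = 0.8496 mol.
2 electrons are transferred per H₂ molecule, so n(H₂) = 0.8496 / 2 = 0.4248 mol.
V = n × V_m = 0.4248 × 22.7 = 9.64 L.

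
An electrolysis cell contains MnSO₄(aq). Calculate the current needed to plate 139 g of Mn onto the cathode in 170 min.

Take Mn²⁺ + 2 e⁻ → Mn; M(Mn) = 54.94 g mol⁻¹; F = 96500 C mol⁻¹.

n(Mn) = 139 / 54.94 = 2.530 mol.
n(e⁻) = 2 × 2.530 = 5.060 mol.
Q = n(e⁻)·F = 5.060 × 96500 = 488300 C.
I = Q/t = 488300 / 10200 s = 47.9 A.

47.9 A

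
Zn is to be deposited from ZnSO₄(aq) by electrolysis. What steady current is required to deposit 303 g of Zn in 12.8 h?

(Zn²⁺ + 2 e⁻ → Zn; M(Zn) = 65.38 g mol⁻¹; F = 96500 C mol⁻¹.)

19.4 A

n(Zn) = 303 / 65.38 = 4.634 mol.
n(e⁻) = 2 × 4.634 = 9.269 mol.
Q = n(e⁻)·F = 9.269 × 96500 = 894400 C.
I = Q/t = 894400 / 46080 s = 19.4 A.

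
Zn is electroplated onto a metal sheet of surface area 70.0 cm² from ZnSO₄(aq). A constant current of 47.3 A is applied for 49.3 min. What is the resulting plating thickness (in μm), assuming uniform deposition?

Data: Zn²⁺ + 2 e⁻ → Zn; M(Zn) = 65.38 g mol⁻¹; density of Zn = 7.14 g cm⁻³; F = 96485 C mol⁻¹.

948 μm

Q = I·t = 47.30 × 2958.0 = 139900 C; n(e⁻) = 1.450 mol.
n(Zn) = n(e⁻)/2 = 0.7251 mol, so m = 0.7251 × 65.38 = 47.40 g.
Volume = m/ρ = 47.40 / 7.14 = 6.639 cm³.
Thickness = V/A = 6.639 / 70.0 = 0.0948 cm = 948 μm.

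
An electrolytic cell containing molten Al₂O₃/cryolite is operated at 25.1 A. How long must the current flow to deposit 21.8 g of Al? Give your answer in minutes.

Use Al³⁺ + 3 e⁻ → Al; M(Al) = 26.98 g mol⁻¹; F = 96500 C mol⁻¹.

n(Al) = m/M = 21.8 / 26.98 = 0.8080 mol.
Each Al atom requires 3 electrons, so n(e⁻) = 3 × 0.8080 = 2.424 mol.
Q = n(e⁻)·F = 2.424 × 96500 = 233900 C.
t = Q/I = 233900 / 25.10 A = 9319 s = 155 min.

155 min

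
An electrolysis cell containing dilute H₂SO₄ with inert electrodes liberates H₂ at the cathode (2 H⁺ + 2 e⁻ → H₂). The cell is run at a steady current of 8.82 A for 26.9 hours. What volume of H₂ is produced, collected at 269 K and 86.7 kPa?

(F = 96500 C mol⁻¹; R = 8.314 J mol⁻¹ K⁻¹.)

114 L

Q = I·t = 8.820 A × 96840 s = 854100 C.
n(e⁻) = Q/F = 854100 / 96500 = 8.851 mol.
2 electrons are transferred per H₂ molecule, so n(H₂) = 8.851 / 2 = 4.426 mol.
V = nRT/P = (4.426 × 8.314 × 269) / (86.7 × 10³ Pa) = 0.114 m³ = 114 L.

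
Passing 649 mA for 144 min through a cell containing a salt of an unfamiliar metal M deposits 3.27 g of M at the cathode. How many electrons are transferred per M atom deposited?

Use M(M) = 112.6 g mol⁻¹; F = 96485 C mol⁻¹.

2

Q = I·t = 0.6490 A × 8640.0 s = 5607 C, so n(e⁻) = 5607/96485 = 0.05812 mol.
n(M) deposited = 3.27 / 112.6 = 0.02904 mol.
Electrons per atom = n(e⁻)/n(M) = 0.05812 / 0.02904 = 2.00 ≈ 2, so the ion is M²⁺.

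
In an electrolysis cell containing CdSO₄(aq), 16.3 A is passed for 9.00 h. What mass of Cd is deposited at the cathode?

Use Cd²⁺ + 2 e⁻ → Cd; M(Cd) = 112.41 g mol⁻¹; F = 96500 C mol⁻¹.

308 g

Q = I·t = 16.30 A × 32400 s = 528100 C.
n(e⁻) = Q/F = 528100 / 96500 = 5.473 mol.
Cd²⁺ + 2 e⁻ → Cd, so n(Cd) = n(e⁻)/2 = 2.736 mol.
m = n·M = 2.736 × 112.41 = 308 g.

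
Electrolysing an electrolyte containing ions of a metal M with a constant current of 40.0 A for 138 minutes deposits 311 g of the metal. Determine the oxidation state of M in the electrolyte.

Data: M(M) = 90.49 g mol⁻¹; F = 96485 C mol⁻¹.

+1

Q = I·t = 40.00 A × 8280.0 s = 331200 C, so n(e⁻) = 331200/96485 = 3.433 mol.
n(M) deposited = 311 / 90.49 = 3.437 mol.
Electrons per atom = n(e⁻)/n(M) = 3.433 / 3.437 = 0.999 ≈ 1, so the ion is M⁺.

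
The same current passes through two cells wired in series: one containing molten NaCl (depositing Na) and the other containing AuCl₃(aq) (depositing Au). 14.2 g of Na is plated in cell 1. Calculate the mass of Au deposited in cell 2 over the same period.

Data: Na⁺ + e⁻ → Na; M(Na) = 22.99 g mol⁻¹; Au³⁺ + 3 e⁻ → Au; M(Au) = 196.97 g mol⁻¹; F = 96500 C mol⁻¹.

n(Na) = 14.2 / 22.99 = 0.6177 mol.
Since Na⁺ + e⁻ → Na, n(e⁻) passed = 1 × 0.6177 = 0.6177 mol.
Cells in series carry the same charge, so the same 0.6177 mol of electrons passes through cell 2.
Au³⁺ + 3 e⁻ → Au, so n(Au) = 0.6177 / 3 = 0.2059 mol.
m(Au) = 0.2059 × 196.97 = 40.6 g.

40.6 g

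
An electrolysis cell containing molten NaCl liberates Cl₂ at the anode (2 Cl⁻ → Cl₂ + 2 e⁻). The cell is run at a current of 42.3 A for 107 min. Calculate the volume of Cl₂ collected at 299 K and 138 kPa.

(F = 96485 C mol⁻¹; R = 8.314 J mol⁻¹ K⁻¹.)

Q = I·t = 42.30 A × 6420.0 s = 271600 C.
n(e⁻) = Q/F = 271600 / 96485 = 2.815 mol.
2 electrons are transferred per Cl₂ molecule, so n(Cl₂) = 2.815 / 2 = 1.407 mol.
V = nRT/P = (1.407 × 8.314 × 299) / (138 × 10³ Pa) = 0.0254 m³ = 25.4 L.

25.4 L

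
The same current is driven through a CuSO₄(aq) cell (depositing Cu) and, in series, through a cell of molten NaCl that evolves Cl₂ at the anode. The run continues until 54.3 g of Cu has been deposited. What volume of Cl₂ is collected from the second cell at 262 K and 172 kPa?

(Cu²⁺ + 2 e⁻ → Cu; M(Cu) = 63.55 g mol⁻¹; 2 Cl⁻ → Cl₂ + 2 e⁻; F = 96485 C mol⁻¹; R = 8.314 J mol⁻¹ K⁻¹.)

n(Cu) = 54.3 / 63.55 = 0.8544 mol, so n(e⁻) = 2 × 0.8544 = 1.709 mol.
The cells are in series, so the same 1.709 mol of electrons passes through the second cell.
2 Cl⁻ → Cl₂ + 2 e⁻ — 2 mol e⁻ per mol Cl₂, so n(Cl₂) = 1.709/2 = 0.8544 mol.
V = nRT/P = (0.8544 × 8.314 × 262) / (172 × 10³) = 0.0108 m³ = 10.8 L.

10.8 L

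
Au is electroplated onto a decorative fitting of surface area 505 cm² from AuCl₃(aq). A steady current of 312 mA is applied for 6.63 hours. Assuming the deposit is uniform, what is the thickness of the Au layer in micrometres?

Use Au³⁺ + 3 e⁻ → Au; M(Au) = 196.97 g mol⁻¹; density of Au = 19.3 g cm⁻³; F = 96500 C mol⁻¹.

5.20 μm

Q = I·t = 0.3120 × 23868 = 7447 C; n(e⁻) = 0.07717 mol.
n(Au) = n(e⁻)/3 = 0.02572 mol, so m = 0.02572 × 196.97 = 5.067 g.
Volume = m/ρ = 5.067 / 19.3 = 0.2625 cm³.
Thickness = V/A = 0.2625 / 505 = 5.20 × 10⁻⁴ cm = 5.20 μm.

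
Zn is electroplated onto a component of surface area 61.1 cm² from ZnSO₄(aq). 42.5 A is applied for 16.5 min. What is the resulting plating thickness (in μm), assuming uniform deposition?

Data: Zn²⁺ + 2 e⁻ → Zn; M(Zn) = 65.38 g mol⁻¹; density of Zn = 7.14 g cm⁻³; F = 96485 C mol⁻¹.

Q = I·t = 42.50 × 990.00 = 42080 C; n(e⁻) = 0.4361 mol.
n(Zn) = n(e⁻)/2 = 0.2180 mol, so m = 0.2180 × 65.38 = 14.26 g.
Volume = m/ρ = 14.26 / 7.14 = 1.997 cm³.
Thickness = V/A = 1.997 / 61.1 = 0.0327 cm = 327 μm.

327 μm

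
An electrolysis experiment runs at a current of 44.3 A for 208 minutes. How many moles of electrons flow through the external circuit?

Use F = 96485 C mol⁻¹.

5.73 mol

Q = I·t = 44.30 A × 12480 s = 552900 C.
n(e⁻) = Q/F = 552900 / 96485 = 5.73 mol.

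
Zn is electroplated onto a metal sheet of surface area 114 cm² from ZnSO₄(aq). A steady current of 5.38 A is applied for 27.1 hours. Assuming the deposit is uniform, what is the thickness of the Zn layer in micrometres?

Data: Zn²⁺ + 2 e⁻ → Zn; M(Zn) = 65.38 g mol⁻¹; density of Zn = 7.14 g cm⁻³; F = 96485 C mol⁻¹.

Q = I·t = 5.380 × 97560 = 524900 C; n(e⁻) = 5.440 mol.
n(Zn) = n(e⁻)/2 = 2.720 mol, so m = 2.720 × 65.38 = 177.8 g.
Volume = m/ρ = 177.8 / 7.14 = 24.91 cm³.
Thickness = V/A = 24.91 / 114 = 0.218 cm = 2180 μm.

2180 μm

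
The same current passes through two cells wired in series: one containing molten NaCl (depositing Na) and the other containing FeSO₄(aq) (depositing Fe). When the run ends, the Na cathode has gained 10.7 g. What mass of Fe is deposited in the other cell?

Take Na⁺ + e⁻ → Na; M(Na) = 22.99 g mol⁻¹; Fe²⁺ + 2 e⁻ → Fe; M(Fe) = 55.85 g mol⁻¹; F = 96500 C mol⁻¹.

n(Na) = 10.7 / 22.99 = 0.4654 mol.
Since Na⁺ + e⁻ → Na, n(e⁻) passed = 1 × 0.4654 = 0.4654 mol.
Cells in series carry the same charge, so the same 0.4654 mol of electrons passes through cell 2.
Fe²⁺ + 2 e⁻ → Fe, so n(Fe) = 0.4654 / 2 = 0.2327 mol.
m(Fe) = 0.2327 × 55.85 = 13.0 g.

13.0 g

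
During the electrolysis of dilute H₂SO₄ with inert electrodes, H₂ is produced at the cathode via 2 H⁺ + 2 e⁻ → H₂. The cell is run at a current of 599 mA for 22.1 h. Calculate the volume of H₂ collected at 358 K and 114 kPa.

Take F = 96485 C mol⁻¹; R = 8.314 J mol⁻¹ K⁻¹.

Q = I·t = 0.5990 A × 79560 s = 47660 C.
n(e⁻) = Q/F = 47660 / 96485 = 0.4939 mol.
2 electrons are transferred per H₂ molecule, so n(H₂) = 0.4939 / 2 = 0.2470 mol.
V = nRT/P = (0.2470 × 8.314 × 358) / (114 × 10³ Pa) = 0.00645 m³ = 6.45 L.

6.45 L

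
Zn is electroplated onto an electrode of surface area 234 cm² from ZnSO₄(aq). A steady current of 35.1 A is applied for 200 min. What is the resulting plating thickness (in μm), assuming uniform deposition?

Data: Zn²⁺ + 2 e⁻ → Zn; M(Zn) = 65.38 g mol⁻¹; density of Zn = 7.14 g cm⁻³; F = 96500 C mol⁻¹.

854 μm

Q = I·t = 35.10 × 12000 = 421200 C; n(e⁻) = 4.365 mol.
n(Zn) = n(e⁻)/2 = 2.182 mol, so m = 2.182 × 65.38 = 142.7 g.
Volume = m/ρ = 142.7 / 7.14 = 19.98 cm³.
Thickness = V/A = 19.98 / 234 = 0.0854 cm = 854 μm.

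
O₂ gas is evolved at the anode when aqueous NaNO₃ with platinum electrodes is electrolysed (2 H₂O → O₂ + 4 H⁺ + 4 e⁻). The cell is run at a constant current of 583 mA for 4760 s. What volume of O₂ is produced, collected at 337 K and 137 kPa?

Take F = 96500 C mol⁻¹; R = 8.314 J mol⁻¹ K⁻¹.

0.147 L

Q = I·t = 0.5830 A × 4760.0 s = 2775 C.
n(e⁻) = Q/F = 2775 / 96500 = 0.02876 mol.
4 electrons are transferred per O₂ molecule, so n(O₂) = 0.02876 / 4 = 0.007189 mol.
V = nRT/P = (0.007189 × 8.314 × 337) / (137 × 10³ Pa) = 1.47 × 10⁻⁴ m³ = 0.147 L.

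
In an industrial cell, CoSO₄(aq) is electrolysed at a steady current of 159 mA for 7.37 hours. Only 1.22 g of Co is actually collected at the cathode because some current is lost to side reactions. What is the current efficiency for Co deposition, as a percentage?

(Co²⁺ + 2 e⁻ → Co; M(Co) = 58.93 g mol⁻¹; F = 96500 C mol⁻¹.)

Q = I·t = 0.1590 × 26532 = 4219 C; n(e⁻) = 4219/96500 = 0.04372 mol.
Theoretical n(Co) = n(e⁻)/2 = 0.02186 mol, i.e. m_theo = 0.02186 × 58.93 = 1.288 g.
Efficiency = m_actual / m_theo = 1.22 / 1.288 = 94.7 %.

94.7 %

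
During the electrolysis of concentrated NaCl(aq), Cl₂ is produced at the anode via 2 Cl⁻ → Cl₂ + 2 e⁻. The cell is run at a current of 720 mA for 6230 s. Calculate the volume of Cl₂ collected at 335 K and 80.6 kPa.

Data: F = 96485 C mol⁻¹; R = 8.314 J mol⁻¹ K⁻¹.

0.803 L

Q = I·t = 0.7200 A × 6230.0 s = 4486 C.
n(e⁻) = Q/F = 4486 / 96485 = 0.04649 mol.
2 electrons are transferred per Cl₂ molecule, so n(Cl₂) = 0.04649 / 2 = 0.02325 mol.
V = nRT/P = (0.02325 × 8.314 × 335) / (80.6 × 10³ Pa) = 8.03 × 10⁻⁴ m³ = 0.803 L.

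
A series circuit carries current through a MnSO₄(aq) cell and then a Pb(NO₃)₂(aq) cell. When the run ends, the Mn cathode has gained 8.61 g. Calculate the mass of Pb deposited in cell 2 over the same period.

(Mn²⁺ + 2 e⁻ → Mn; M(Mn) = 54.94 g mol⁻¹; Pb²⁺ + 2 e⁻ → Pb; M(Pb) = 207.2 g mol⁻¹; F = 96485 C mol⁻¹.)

32.5 g

n(Mn) = 8.61 / 54.94 = 0.1567 mol.
Since Mn²⁺ + 2 e⁻ → Mn, n(e⁻) passed = 2 × 0.1567 = 0.3134 mol.
Cells in series carry the same charge, so the same 0.3134 mol of electrons passes through cell 2.
Pb²⁺ + 2 e⁻ → Pb, so n(Pb) = 0.3134 / 2 = 0.1567 mol.
m(Pb) = 0.1567 × 207.2 = 32.5 g.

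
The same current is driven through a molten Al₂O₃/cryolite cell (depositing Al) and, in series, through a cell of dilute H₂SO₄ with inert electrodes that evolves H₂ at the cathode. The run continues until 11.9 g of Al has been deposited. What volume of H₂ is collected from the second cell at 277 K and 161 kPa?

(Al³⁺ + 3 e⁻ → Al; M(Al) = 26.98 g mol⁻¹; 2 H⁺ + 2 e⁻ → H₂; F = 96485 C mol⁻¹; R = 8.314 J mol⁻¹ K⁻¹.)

9.46 L

n(Al) = 11.9 / 26.98 = 0.4411 mol, so n(e⁻) = 3 × 0.4411 = 1.323 mol.
The cells are in series, so the same 1.323 mol of electrons passes through the second cell.
2 H⁺ + 2 e⁻ → H₂ — 2 mol e⁻ per mol H₂, so n(H₂) = 1.323/2 = 0.6616 mol.
V = nRT/P = (0.6616 × 8.314 × 277) / (161 × 10³) = 0.00946 m³ = 9.46 L.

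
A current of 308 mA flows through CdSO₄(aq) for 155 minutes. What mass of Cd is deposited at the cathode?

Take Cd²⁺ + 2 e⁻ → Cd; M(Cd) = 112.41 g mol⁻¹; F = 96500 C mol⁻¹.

Q = I·t = 0.3080 A × 9300.0 s = 2864 C.
n(e⁻) = Q/F = 2864 / 96500 = 0.02968 mol.
Cd²⁺ + 2 e⁻ → Cd, so n(Cd) = n(e⁻)/2 = 0.01484 mol.
m = n·M = 0.01484 × 112.41 = 1.67 g.

1.67 g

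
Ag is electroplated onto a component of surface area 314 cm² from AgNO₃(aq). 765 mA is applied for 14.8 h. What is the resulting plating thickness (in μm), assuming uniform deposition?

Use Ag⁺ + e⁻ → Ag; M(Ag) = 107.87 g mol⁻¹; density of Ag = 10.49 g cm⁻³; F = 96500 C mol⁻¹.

138 μm

Q = I·t = 0.7650 × 53280 = 40760 C; n(e⁻) = 0.4224 mol.
n(Ag) = n(e⁻)/1 = 0.4224 mol, so m = 0.4224 × 107.87 = 45.56 g.
Volume = m/ρ = 45.56 / 10.49 = 4.343 cm³.
Thickness = V/A = 4.343 / 314 = 0.0138 cm = 138 μm.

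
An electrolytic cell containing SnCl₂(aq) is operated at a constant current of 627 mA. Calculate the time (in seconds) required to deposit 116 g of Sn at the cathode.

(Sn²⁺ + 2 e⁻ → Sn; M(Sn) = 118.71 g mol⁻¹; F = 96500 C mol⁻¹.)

3.01 × 10⁵ s

n(Sn) = m/M = 116 / 118.71 = 0.9772 mol.
Each Sn atom requires 2 electrons, so n(e⁻) = 2 × 0.9772 = 1.954 mol.
Q = n(e⁻)·F = 1.954 × 96500 = 188600 C.
t = Q/I = 188600 / 0.6270 A = 300800 s.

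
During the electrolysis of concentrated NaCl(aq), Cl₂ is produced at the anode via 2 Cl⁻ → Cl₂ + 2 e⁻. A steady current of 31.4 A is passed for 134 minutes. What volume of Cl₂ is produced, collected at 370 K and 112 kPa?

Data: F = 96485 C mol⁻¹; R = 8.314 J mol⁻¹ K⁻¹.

Q = I·t = 31.40 A × 8040.0 s = 252500 C.
n(e⁻) = Q/F = 252500 / 96485 = 2.617 mol.
2 electrons are transferred per Cl₂ molecule, so n(Cl₂) = 2.617 / 2 = 1.308 mol.
V = nRT/P = (1.308 × 8.314 × 370) / (112 × 10³ Pa) = 0.0359 m³ = 35.9 L.

35.9 L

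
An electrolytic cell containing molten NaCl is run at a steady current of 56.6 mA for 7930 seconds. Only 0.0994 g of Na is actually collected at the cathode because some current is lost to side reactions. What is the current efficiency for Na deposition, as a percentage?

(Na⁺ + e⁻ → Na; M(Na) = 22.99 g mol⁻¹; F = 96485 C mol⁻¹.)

92.9 %

Q = I·t = 0.05660 × 7930.0 = 448.8 C; n(e⁻) = 448.8/96485 = 0.004652 mol.
Theoretical n(Na) = n(e⁻)/1 = 0.004652 mol, i.e. m_theo = 0.004652 × 22.99 = 0.1069 g.
Efficiency = m_actual / m_theo = 0.0994 / 0.1069 = 92.9 %.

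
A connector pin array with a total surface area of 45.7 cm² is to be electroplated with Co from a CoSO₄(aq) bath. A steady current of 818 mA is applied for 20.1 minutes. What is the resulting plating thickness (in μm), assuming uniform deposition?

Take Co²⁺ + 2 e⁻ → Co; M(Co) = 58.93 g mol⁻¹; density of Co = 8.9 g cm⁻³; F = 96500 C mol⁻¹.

7.41 μm

Q = I·t = 0.8180 × 1206.0 = 986.5 C; n(e⁻) = 0.01022 mol.
n(Co) = n(e⁻)/2 = 0.005111 mol, so m = 0.005111 × 58.93 = 0.3012 g.
Volume = m/ρ = 0.3012 / 8.9 = 0.03384 cm³.
Thickness = V/A = 0.03384 / 45.7 = 7.41 × 10⁻⁴ cm = 7.41 μm.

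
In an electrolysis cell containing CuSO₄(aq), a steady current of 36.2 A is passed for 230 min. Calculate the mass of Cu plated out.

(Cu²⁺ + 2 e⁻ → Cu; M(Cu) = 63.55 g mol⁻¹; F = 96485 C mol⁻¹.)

165 g

Q = I·t = 36.20 A × 13800 s = 499600 C.
n(e⁻) = Q/F = 499600 / 96485 = 5.178 mol.
Cu²⁺ + 2 e⁻ → Cu, so n(Cu) = n(e⁻)/2 = 2.589 mol.
m = n·M = 2.589 × 63.55 = 165 g.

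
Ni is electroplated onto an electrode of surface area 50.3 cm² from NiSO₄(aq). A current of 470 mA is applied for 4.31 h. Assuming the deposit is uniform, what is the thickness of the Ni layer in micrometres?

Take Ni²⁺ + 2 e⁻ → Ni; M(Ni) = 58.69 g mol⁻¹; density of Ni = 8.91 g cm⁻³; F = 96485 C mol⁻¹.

Q = I·t = 0.4700 × 15516 = 7293 C; n(e⁻) = 0.07558 mol.
n(Ni) = n(e⁻)/2 = 0.03779 mol, so m = 0.03779 × 58.69 = 2.218 g.
Volume = m/ρ = 2.218 / 8.91 = 0.2489 cm³.
Thickness = V/A = 0.2489 / 50.3 = 0.00495 cm = 49.5 μm.

49.5 μm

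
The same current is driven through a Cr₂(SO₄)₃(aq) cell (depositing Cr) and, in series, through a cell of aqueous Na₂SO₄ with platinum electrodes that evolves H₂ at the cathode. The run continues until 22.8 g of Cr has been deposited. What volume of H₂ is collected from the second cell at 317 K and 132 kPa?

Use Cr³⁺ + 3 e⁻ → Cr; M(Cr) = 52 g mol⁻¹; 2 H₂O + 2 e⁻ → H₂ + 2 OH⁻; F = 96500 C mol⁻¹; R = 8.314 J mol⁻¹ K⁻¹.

n(Cr) = 22.8 / 52 = 0.4385 mol, so n(e⁻) = 3 × 0.4385 = 1.315 mol.
The cells are in series, so the same 1.315 mol of electrons passes through the second cell.
2 H₂O + 2 e⁻ → H₂ + 2 OH⁻ — 2 mol e⁻ per mol H₂, so n(H₂) = 1.315/2 = 0.6577 mol.
V = nRT/P = (0.6577 × 8.314 × 317) / (132 × 10³) = 0.0131 m³ = 13.1 L.

13.1 L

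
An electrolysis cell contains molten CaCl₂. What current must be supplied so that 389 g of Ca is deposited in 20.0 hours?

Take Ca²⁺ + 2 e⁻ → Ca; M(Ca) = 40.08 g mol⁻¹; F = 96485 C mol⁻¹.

26.0 A

n(Ca) = 389 / 40.08 = 9.706 mol.
n(e⁻) = 2 × 9.706 = 19.41 mol.
Q = n(e⁻)·F = 19.41 × 96485 = 1873000 C.
I = Q/t = 1873000 / 72000 s = 26.0 A.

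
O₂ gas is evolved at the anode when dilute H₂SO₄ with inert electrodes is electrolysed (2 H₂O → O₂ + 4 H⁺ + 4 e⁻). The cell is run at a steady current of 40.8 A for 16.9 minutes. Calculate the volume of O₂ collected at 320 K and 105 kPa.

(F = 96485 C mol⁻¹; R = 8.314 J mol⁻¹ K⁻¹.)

Q = I·t = 40.80 A × 1014.0 s = 41370 C.
n(e⁻) = Q/F = 41370 / 96485 = 0.4288 mol.
4 electrons are transferred per O₂ molecule, so n(O₂) = 0.4288 / 4 = 0.1072 mol.
V = nRT/P = (0.1072 × 8.314 × 320) / (105 × 10³ Pa) = 0.00272 m³ = 2.72 L.

2.72 L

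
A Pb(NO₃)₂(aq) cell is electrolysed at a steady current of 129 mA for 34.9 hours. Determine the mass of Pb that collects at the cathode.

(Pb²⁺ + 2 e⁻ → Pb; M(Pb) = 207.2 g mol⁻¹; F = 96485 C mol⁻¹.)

Q = I·t = 0.1290 A × 125640 s = 16210 C.
n(e⁻) = Q/F = 16210 / 96485 = 0.1680 mol.
Pb²⁺ + 2 e⁻ → Pb, so n(Pb) = n(e⁻)/2 = 0.08399 mol.
m = n·M = 0.08399 × 207.2 = 17.4 g.

17.4 g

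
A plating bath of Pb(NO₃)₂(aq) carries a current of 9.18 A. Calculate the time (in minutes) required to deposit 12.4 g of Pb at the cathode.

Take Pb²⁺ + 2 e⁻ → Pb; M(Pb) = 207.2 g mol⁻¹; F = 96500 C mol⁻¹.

21.0 min

n(Pb) = m/M = 12.4 / 207.2 = 0.05985 mol.
Each Pb atom requires 2 electrons, so n(e⁻) = 2 × 0.05985 = 0.1197 mol.
Q = n(e⁻)·F = 0.1197 × 96500 = 11550 C.
t = Q/I = 11550 / 9.180 A = 1258 s = 21.0 min.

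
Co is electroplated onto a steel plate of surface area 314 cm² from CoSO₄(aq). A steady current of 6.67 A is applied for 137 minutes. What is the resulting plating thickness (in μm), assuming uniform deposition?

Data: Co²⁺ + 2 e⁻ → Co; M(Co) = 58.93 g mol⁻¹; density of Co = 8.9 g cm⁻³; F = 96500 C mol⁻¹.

59.9 μm

Q = I·t = 6.670 × 8220.0 = 54830 C; n(e⁻) = 0.5682 mol.
n(Co) = n(e⁻)/2 = 0.2841 mol, so m = 0.2841 × 58.93 = 16.74 g.
Volume = m/ρ = 16.74 / 8.9 = 1.881 cm³.
Thickness = V/A = 1.881 / 314 = 0.00599 cm = 59.9 μm.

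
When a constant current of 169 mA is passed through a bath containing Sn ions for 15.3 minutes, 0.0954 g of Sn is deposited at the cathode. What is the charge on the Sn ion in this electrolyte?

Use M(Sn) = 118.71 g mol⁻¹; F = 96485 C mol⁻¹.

Q = I·t = 0.1690 A × 918.00 s = 155.1 C, so n(e⁻) = 155.1/96485 = 0.001608 mol.
n(Sn) deposited = 0.0954 / 118.71 = 0.0008036 mol.
Electrons per atom = n(e⁻)/n(Sn) = 0.001608 / 0.0008036 = 2.00 ≈ 2, so the ion is Sn²⁺.

+2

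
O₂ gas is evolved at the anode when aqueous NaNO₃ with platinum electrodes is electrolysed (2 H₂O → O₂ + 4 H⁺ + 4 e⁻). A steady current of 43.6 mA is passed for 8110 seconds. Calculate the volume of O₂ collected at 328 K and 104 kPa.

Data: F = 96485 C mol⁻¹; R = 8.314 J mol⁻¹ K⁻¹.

Q = I·t = 0.04360 A × 8110.0 s = 353.6 C.
n(e⁻) = Q/F = 353.6 / 96485 = 0.003665 mol.
4 electrons are transferred per O₂ molecule, so n(O₂) = 0.003665 / 4 = 0.0009162 mol.
V = nRT/P = (0.0009162 × 8.314 × 328) / (104 × 10³ Pa) = 2.40 × 10⁻⁵ m³ = 0.0240 L.

0.0240 L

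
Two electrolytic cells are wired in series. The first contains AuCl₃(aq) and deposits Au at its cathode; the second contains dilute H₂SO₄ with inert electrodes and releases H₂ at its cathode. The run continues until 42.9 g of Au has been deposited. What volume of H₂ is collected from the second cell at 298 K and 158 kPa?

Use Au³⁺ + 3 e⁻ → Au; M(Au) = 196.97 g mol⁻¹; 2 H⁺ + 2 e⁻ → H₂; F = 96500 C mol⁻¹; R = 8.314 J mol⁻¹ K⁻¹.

n(Au) = 42.9 / 196.97 = 0.2178 mol, so n(e⁻) = 3 × 0.2178 = 0.6534 mol.
The cells are in series, so the same 0.6534 mol of electrons passes through the second cell.
2 H⁺ + 2 e⁻ → H₂ — 2 mol e⁻ per mol H₂, so n(H₂) = 0.6534/2 = 0.3267 mol.
V = nRT/P = (0.3267 × 8.314 × 298) / (158 × 10³) = 0.00512 m³ = 5.12 L.

5.12 L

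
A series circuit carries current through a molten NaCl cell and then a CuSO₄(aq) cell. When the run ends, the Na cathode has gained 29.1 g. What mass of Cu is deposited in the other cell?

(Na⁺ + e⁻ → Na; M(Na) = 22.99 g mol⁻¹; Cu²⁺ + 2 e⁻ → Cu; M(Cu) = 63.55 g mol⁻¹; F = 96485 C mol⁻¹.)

40.2 g

n(Na) = 29.1 / 22.99 = 1.266 mol.
Since Na⁺ + e⁻ → Na, n(e⁻) passed = 1 × 1.266 = 1.266 mol.
Cells in series carry the same charge, so the same 1.266 mol of electrons passes through cell 2.
Cu²⁺ + 2 e⁻ → Cu, so n(Cu) = 1.266 / 2 = 0.6329 mol.
m(Cu) = 0.6329 × 63.55 = 40.2 g.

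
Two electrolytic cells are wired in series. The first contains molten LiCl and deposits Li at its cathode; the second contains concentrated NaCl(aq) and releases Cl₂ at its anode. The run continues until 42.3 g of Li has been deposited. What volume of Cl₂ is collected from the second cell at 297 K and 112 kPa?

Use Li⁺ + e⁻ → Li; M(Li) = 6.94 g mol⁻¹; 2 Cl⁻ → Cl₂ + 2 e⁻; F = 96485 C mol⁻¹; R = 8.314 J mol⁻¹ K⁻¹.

n(Li) = 42.3 / 6.94 = 6.095 mol, so n(e⁻) = 1 × 6.095 = 6.095 mol.
The cells are in series, so the same 6.095 mol of electrons passes through the second cell.
2 Cl⁻ → Cl₂ + 2 e⁻ — 2 mol e⁻ per mol Cl₂, so n(Cl₂) = 6.095/2 = 3.048 mol.
V = nRT/P = (3.048 × 8.314 × 297) / (112 × 10³) = 0.0672 m³ = 67.2 L.

67.2 L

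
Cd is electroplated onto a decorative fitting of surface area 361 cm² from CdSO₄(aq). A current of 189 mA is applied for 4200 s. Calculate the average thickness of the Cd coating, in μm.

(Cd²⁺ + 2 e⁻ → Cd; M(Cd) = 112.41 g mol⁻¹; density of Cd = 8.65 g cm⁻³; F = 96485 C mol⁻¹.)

Q = I·t = 0.1890 × 4200.0 = 793.8 C; n(e⁻) = 0.008227 mol.
n(Cd) = n(e⁻)/2 = 0.004114 mol, so m = 0.004114 × 112.41 = 0.4624 g.
Volume = m/ρ = 0.4624 / 8.65 = 0.05346 cm³.
Thickness = V/A = 0.05346 / 361 = 1.48 × 10⁻⁴ cm = 1.48 μm.

1.48 μm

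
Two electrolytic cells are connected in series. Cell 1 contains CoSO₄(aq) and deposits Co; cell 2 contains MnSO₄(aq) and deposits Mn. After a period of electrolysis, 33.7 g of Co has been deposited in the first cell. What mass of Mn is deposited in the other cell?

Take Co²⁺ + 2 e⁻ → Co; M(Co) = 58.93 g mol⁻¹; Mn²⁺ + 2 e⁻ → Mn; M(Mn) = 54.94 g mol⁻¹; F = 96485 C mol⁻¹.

n(Co) = 33.7 / 58.93 = 0.5719 mol.
Since Co²⁺ + 2 e⁻ → Co, n(e⁻) passed = 2 × 0.5719 = 1.144 mol.
Cells in series carry the same charge, so the same 1.144 mol of electrons passes through cell 2.
Mn²⁺ + 2 e⁻ → Mn, so n(Mn) = 1.144 / 2 = 0.5719 mol.
m(Mn) = 0.5719 × 54.94 = 31.4 g.

31.4 g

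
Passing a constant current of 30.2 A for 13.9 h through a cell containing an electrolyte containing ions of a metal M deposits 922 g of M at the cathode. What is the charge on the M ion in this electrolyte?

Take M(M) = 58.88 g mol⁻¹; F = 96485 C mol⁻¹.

Q = I·t = 30.20 A × 50040 s = 1511000 C, so n(e⁻) = 1511000/96485 = 15.66 mol.
n(M) deposited = 922 / 58.88 = 15.66 mol.
Electrons per atom = n(e⁻)/n(M) = 15.66 / 15.66 = 1.00 ≈ 1, so the ion is M⁺.

+1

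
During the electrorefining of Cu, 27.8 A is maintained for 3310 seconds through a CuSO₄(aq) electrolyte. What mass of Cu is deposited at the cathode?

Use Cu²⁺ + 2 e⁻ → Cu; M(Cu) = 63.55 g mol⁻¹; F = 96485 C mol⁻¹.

30.3 g

Q = I·t = 27.80 A × 3310.0 s = 92020 C.
n(e⁻) = Q/F = 92020 / 96485 = 0.9537 mol.
Cu²⁺ + 2 e⁻ → Cu, so n(Cu) = n(e⁻)/2 = 0.4769 mol.
m = n·M = 0.4769 × 63.55 = 30.3 g.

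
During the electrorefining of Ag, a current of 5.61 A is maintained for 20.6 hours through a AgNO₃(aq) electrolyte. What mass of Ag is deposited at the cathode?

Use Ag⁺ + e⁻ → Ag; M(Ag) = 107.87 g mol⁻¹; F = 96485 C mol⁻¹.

Q = I·t = 5.610 A × 74160 s = 416000 C.
n(e⁻) = Q/F = 416000 / 96485 = 4.312 mol.
Ag⁺ + e⁻ → Ag, so n(Ag) = n(e⁻)/1 = 4.312 mol.
m = n·M = 4.312 × 107.87 = 465 g.

465 g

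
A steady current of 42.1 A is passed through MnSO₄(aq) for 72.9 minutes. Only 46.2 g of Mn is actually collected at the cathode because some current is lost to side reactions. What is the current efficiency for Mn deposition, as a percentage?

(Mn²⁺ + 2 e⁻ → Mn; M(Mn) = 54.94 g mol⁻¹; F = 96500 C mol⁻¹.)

Q = I·t = 42.10 × 4374.0 = 184100 C; n(e⁻) = 184100/96500 = 1.908 mol.
Theoretical n(Mn) = n(e⁻)/2 = 0.9541 mol, i.e. m_theo = 0.9541 × 54.94 = 52.42 g.
Efficiency = m_actual / m_theo = 46.2 / 52.42 = 88.1 %.

88.1 %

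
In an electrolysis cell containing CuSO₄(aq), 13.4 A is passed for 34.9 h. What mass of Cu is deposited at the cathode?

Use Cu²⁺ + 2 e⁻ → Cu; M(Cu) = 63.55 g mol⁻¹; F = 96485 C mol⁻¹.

Q = I·t = 13.40 A × 125640 s = 1684000 C.
n(e⁻) = Q/F = 1684000 / 96485 = 17.45 mol.
Cu²⁺ + 2 e⁻ → Cu, so n(Cu) = n(e⁻)/2 = 8.725 mol.
m = n·M = 8.725 × 63.55 = 554 g.

554 g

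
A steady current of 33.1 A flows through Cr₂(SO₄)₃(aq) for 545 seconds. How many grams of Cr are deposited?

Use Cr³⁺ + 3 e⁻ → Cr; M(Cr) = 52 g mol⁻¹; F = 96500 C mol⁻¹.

3.24 g

Q = I·t = 33.10 A × 545.00 s = 18040 C.
n(e⁻) = Q/F = 18040 / 96500 = 0.1869 mol.
Cr³⁺ + 3 e⁻ → Cr, so n(Cr) = n(e⁻)/3 = 0.06231 mol.
m = n·M = 0.06231 × 52 = 3.24 g.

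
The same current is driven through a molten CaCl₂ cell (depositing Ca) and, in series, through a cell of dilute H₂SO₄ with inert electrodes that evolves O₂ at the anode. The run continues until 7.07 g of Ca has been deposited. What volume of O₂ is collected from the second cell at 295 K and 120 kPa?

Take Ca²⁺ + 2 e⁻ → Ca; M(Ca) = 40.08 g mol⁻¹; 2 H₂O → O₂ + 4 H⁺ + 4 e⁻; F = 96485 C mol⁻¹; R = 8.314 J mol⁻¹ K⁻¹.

1.80 L

n(Ca) = 7.07 / 40.08 = 0.1764 mol, so n(e⁻) = 2 × 0.1764 = 0.3528 mol.
The cells are in series, so the same 0.3528 mol of electrons passes through the second cell.
2 H₂O → O₂ + 4 H⁺ + 4 e⁻ — 4 mol e⁻ per mol O₂, so n(O₂) = 0.3528/4 = 0.08820 mol.
V = nRT/P = (0.08820 × 8.314 × 295) / (120 × 10³) = 0.00180 m³ = 1.80 L.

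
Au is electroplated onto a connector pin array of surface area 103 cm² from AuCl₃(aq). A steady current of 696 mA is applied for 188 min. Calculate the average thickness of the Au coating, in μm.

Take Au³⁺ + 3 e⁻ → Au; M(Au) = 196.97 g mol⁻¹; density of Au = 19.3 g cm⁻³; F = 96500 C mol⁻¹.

26.9 μm

Q = I·t = 0.6960 × 11280 = 7851 C; n(e⁻) = 0.08136 mol.
n(Au) = n(e⁻)/3 = 0.02712 mol, so m = 0.02712 × 196.97 = 5.342 g.
Volume = m/ρ = 5.342 / 19.3 = 0.2768 cm³.
Thickness = V/A = 0.2768 / 103 = 0.00269 cm = 26.9 μm.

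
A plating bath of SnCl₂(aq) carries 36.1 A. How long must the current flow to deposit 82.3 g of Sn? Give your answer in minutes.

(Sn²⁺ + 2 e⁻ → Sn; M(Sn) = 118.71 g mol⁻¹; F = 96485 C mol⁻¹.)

n(Sn) = m/M = 82.3 / 118.71 = 0.6933 mol.
Each Sn atom requires 2 electrons, so n(e⁻) = 2 × 0.6933 = 1.387 mol.
Q = n(e⁻)·F = 1.387 × 96485 = 133800 C.
t = Q/I = 133800 / 36.10 A = 3706 s = 61.8 min.

61.8 min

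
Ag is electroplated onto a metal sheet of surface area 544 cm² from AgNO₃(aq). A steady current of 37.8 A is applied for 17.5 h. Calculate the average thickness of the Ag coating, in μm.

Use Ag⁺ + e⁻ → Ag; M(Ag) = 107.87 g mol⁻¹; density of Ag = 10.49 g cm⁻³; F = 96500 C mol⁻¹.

Q = I·t = 37.80 × 63000 = 2381000 C; n(e⁻) = 24.68 mol.
n(Ag) = n(e⁻)/1 = 24.68 mol, so m = 24.68 × 107.87 = 2662 g.
Volume = m/ρ = 2662 / 10.49 = 253.8 cm³.
Thickness = V/A = 253.8 / 544 = 0.466 cm = 4660 μm.

4660 μm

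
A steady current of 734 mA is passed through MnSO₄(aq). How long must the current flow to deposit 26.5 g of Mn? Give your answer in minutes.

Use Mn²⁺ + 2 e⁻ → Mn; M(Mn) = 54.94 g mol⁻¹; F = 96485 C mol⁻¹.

n(Mn) = m/M = 26.5 / 54.94 = 0.4823 mol.
Each Mn atom requires 2 electrons, so n(e⁻) = 2 × 0.4823 = 0.9647 mol.
Q = n(e⁻)·F = 0.9647 × 96485 = 93080 C.
t = Q/I = 93080 / 0.7340 A = 126800 s = 2110 min.

2110 min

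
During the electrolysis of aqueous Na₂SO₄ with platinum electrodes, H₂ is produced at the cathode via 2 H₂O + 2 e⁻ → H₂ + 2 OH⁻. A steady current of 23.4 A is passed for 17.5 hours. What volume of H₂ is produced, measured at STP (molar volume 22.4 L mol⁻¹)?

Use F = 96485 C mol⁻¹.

171 L

Q = I·t = 23.40 A × 63000 s = 1474000 C.
n(e⁻) = Q/F = 1474000 / 96485 = 15.28 mol.
2 electrons are transferred per H₂ molecule, so n(H₂) = 15.28 / 2 = 7.640 mol.
V = n × V_m = 7.640 × 22.4 = 171 L.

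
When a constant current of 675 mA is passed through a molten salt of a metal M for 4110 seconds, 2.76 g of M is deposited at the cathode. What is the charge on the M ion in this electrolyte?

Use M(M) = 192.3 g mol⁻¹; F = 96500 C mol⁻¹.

Q = I·t = 0.6750 A × 4110.0 s = 2774 C, so n(e⁻) = 2774/96500 = 0.02875 mol.
n(M) deposited = 2.76 / 192.3 = 0.01435 mol.
Electrons per atom = n(e⁻)/n(M) = 0.02875 / 0.01435 = 2.00 ≈ 2, so the ion is M²⁺.

+2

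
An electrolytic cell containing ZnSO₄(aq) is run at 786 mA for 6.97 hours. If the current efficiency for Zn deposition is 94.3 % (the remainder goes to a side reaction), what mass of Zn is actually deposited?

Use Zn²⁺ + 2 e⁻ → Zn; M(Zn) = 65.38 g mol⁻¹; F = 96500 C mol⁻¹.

6.30 g

Q = I·t = 0.7860 × 25092 = 19720 C.
n(e⁻) = 19720/96500 = 0.2044 mol; theoretically n(Zn) = 0.2044/2 = 0.1022 mol, m_theo = 6.681 g.
At 94.3 % efficiency, m_actual = 0.943 × 6.681 = 6.30 g.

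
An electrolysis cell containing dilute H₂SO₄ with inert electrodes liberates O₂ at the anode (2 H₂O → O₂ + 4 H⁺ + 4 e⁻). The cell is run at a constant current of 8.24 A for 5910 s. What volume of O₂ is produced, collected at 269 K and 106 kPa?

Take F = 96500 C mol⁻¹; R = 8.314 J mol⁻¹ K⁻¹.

Q = I·t = 8.240 A × 5910.0 s = 48700 C.
n(e⁻) = Q/F = 48700 / 96500 = 0.5046 mol.
4 electrons are transferred per O₂ molecule, so n(O₂) = 0.5046 / 4 = 0.1262 mol.
V = nRT/P = (0.1262 × 8.314 × 269) / (106 × 10³ Pa) = 0.00266 m³ = 2.66 L.

2.66 L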